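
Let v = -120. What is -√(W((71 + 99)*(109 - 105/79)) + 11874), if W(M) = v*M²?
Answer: -3*I*√27879642971374/79 ≈ -2.0051e+5*I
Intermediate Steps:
W(M) = -120*M²
-√(W((71 + 99)*(109 - 105/79)) + 11874) = -√(-120*(71 + 99)²*(109 - 105/79)² + 11874) = -√(-120*28900*(109 - 105*1/79)² + 11874) = -√(-120*28900*(109 - 105/79)² + 11874) = -√(-120*(170*(8506/79))² + 11874) = -√(-120*(1446020/79)² + 11874) = -√(-120*2090973840400/6241 + 11874) = -√(-250916860848000/6241 + 11874) = -√(-250916786742366/6241) = -3*I*√27879642971374/79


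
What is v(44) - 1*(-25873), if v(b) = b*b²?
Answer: 111057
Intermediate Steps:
v(b) = b³
v(44) - 1*(-25873) = 44³ - 1*(-25873) = 85184 + 25873 = 111057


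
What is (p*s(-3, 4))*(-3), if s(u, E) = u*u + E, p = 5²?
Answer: -975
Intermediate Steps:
p = 25
s(u, E) = E + u² (s(u, E) = u² + E = E + u²)
(p*s(-3, 4))*(-3) = (25*(4 + (-3)²))*(-3) = (25*(4 + 9))*(-3) = (25*13)*(-3) = 325*(-3) = -975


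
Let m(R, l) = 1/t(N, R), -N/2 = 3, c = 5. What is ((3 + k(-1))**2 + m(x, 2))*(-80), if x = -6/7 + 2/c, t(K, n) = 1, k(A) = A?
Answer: -400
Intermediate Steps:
N = -6 (N = -2*3 = -6)
x = -16/35 (x = -6/7 + 2/5 = -16/35 ≈ -0.45714)
m(R, l) = 1 (m(R, l) = 1/1 = 1)
((3 + k(-1))**2 + m(x, 2))*(-80) = ((3 - 1)**2 + 1)*(-80) = (2**2 + 1)*(-80) = (4 + 1)*(-80) = 5*(-80) = -400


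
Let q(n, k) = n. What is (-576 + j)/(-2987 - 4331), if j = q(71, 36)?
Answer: 505/7318 ≈ 0.069008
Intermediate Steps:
j = 71
(-576 + j)/(-2987 - 4331) = (-576 + 71)/(-2987 - 4331) = -505/(-7318) = -505*(-1/7318) = 505/7318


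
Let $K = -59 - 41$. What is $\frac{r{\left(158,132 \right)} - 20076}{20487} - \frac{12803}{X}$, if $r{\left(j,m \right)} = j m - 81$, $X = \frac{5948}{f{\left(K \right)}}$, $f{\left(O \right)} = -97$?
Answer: $\frac{8482259523}{40618892} \approx 208.83$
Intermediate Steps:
$K = -100$ ($K = -59 - 41 = -100$)
$X = - \frac{5948}{97}$ ($X = \frac{5948}{-97} = 5948 \left(- \frac{1}{97}\right) = - \frac{5948}{97} \approx -61.32$)
$r{\left(j,m \right)} = -81 + j m$
$\frac{r{\left(158,132 \right)} - 20076}{20487} - \frac{12803}{X} = \frac{\left(-81 + 158 \cdot 132\right) - 20076}{20487} - \frac{12803}{- \frac{5948}{97}} = \left(\left(-81 + 20856\right) - 20076\right) \frac{1}{20487} - - \frac{1241891}{5948} = \left(20775 - 20076\right) \frac{1}{20487} + \frac{1241891}{5948} = 699 \cdot \frac{1}{20487} + \frac{1241891}{5948} = \frac{233}{6829} + \frac{1241891}{5948} = \frac{8482259523}{40618892}$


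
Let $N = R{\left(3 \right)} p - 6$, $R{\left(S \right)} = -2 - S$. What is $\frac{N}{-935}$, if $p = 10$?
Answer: $\frac{56}{935} \approx 0.059893$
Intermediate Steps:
$N = -56$ ($N = \left(-2 - 3\right) 10 - 6 = \left(-5\right) 10 - 6 = -50 - 6 = -56$)
$\frac{N}{-935} = - \frac{56}{-935} = \left(-56\right) \left(- \frac{1}{935}\right) = \frac{56}{935}$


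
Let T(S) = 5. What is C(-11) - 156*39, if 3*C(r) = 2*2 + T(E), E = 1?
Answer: -6081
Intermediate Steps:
C(r) = 3 (C(r) = (2*2 + 5)/3 = (4 + 5)/3 = (1/3)*9 = 3)
C(-11) - 156*39 = 3 - 156*39 = 3 - 6084 = -6081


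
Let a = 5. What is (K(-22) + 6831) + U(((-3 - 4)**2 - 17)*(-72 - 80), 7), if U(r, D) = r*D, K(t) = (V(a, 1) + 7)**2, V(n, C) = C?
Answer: -27153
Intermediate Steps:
K(t) = 64 (K(t) = (1 + 7)**2 = 8**2 = 64)
U(r, D) = D*r
(K(-22) + 6831) + U(((-3 - 4)**2 - 17)*(-72 - 80), 7) = (64 + 6831) + 7*(((-3 - 4)**2 - 17)*(-72 - 80)) = 6895 + 7*(((-7)**2 - 17)*(-152)) = 6895 + 7*((49 - 17)*(-152)) = 6895 + 7*(32*(-152)) = 6895 + 7*(-4864) = 6895 - 34048 = -27153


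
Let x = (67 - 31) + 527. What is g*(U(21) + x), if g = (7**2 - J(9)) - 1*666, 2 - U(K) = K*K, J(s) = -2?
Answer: -76260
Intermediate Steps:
x = 563 (x = 36 + 527 = 563)
U(K) = 2 - K**2 (U(K) = 2 - K*K = 2 - K**2)
g = -615 (g = (7**2 - 1*(-2)) - 1*666 = (49 + 2) - 666 = 51 - 666 = -615)
g*(U(21) + x) = -615*((2 - 1*21**2) + 563) = -615*((2 - 1*441) + 563) = -615*((2 - 441) + 563) = -615*(-439 + 563) = -615*124 = -76260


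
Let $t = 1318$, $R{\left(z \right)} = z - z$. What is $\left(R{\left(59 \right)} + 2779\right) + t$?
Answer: $4097$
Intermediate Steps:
$R{\left(z \right)} = 0$
$\left(R{\left(59 \right)} + 2779\right) + t = \left(0 + 2779\right) + 1318 = 2779 + 1318 = 4097$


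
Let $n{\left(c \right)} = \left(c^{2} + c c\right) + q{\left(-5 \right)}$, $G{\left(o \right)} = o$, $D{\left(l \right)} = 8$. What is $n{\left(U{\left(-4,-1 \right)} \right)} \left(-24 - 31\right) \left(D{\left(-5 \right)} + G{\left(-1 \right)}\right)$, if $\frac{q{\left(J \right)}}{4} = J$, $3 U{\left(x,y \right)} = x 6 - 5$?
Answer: $- \frac{578270}{9} \approx -64252.0$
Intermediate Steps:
$U{\left(x,y \right)} = - \frac{5}{3} + 2 x$ ($U{\left(x,y \right)} = \frac{x 6 - 5}{3} = \frac{6 x - 5}{3} = \frac{-5 + 6 x}{3} = - \frac{5}{3} + 2 x$)
$q{\left(J \right)} = 4 J$
$n{\left(c \right)} = -20 + 2 c^{2}$ ($n{\left(c \right)} = \left(c^{2} + c c\right) + 4 \left(-5\right) = \left(c^{2} + c^{2}\right) - 20 = 2 c^{2} - 20 = -20 + 2 c^{2}$)
$n{\left(U{\left(-4,-1 \right)} \right)} \left(-24 - 31\right) \left(D{\left(-5 \right)} + G{\left(-1 \right)}\right) = \left(-20 + 2 \left(- \frac{5}{3} + 2 \left(-4\right)\right)^{2}\right) \left(-24 - 31\right) \left(8 - 1\right) = \left(-20 + 2 \left(- \frac{5}{3} - 8\right)^{2}\right) \left(\left(-55\right) 7\right) = \left(-20 + 2 \left(- \frac{29}{3}\right)^{2}\right) \left(-385\right) = \left(-20 + 2 \cdot \frac{841}{9}\right) \left(-385\right) = \left(-20 + \frac{1682}{9}\right) \left(-385\right) = \frac{1502}{9} \left(-385\right) = - \frac{578270}{9}$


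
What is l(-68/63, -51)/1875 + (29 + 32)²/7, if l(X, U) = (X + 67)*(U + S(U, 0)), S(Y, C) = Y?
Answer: 20789423/39375 ≈ 527.99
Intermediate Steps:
l(X, U) = 2*U*(67 + X) (l(X, U) = (X + 67)*(U + U) = (67 + X)*(2*U) = 2*U*(67 + X))
l(-68/63, -51)/1875 + (29 + 32)²/7 = (2*(-51)*(67 - 68/63))/1875 + (29 + 32)²/7 = (2*(-51)*(67 - 68*1/63))*(1/1875) + 61²*(⅐) = (2*(-51)*(67 - 68/63))*(1/1875) + 3721*(⅐) = (2*(-51)*(4153/63))*(1/1875) + 3721/7 = -141202/21*1/1875 + 3721/7 = -141202/39375 + 3721/7 = 20789423/39375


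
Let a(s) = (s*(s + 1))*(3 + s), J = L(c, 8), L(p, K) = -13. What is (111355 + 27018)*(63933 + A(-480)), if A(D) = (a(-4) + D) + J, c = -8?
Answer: 8776722644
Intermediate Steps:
J = -13
a(s) = s*(1 + s)*(3 + s) (a(s) = (s*(1 + s))*(3 + s) = s*(1 + s)*(3 + s))
A(D) = -25 + D (A(D) = (-4*(3 + (-4)**2 + 4*(-4)) + D) - 13 = (-4*(3 + 16 - 16) + D) - 13 = (-4*3 + D) - 13 = (-12 + D) - 13 = -25 + D)
(111355 + 27018)*(63933 + A(-480)) = (111355 + 27018)*(63933 + (-25 - 480)) = 138373*(63933 - 505) = 138373*63428 = 8776722644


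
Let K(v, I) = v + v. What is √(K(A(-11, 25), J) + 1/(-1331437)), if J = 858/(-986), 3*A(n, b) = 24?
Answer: 3*√3151510047563/1331437 ≈ 4.0000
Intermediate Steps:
A(n, b) = 8 (A(n, b) = (⅓)*24 = 8)
J = -429/493 (J = 858*(-1/986) = -429/493 ≈ -0.87018)
K(v, I) = 2*v
√(K(A(-11, 25), J) + 1/(-1331437)) = √(2*8 + 1/(-1331437)) = √(16 - 1/1331437) = √(21302991/1331437) = 3*√3151510047563/1331437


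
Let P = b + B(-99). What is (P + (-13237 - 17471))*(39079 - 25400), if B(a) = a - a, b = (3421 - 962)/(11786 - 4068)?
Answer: -3241948784915/7718 ≈ -4.2005e+8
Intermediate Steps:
b = 2459/7718 ≈ 0.31861
B(a) = 0
P = 2459/7718 (P = 2459/7718 + 0 = 2459/7718 ≈ 0.31861)
(P + (-13237 - 17471))*(39079 - 25400) = (2459/7718 + (-13237 - 17471))*(39079 - 25400) = (2459/7718 - 30708)*13679 = -237001885/7718*13679 = -3241948784915/7718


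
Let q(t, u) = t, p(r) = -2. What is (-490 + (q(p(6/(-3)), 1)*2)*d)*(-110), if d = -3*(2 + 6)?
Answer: 43340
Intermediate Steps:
d = -24 (d = -3*8 = -24)
(-490 + (q(p(6/(-3)), 1)*2)*d)*(-110) = (-490 - 2*2*(-24))*(-110) = (-490 - 4*(-24))*(-110) = (-490 + 96)*(-110) = -394*(-110) = 43340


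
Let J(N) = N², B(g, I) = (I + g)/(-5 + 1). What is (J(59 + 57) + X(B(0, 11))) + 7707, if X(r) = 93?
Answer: 21256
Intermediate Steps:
B(g, I) = -I/4 - g/4 (B(g, I) = (I + g)/(-4) = (I + g)*(-¼) = -I/4 - g/4)
(J(59 + 57) + X(B(0, 11))) + 7707 = ((59 + 57)² + 93) + 7707 = (116² + 93) + 7707 = (13456 + 93) + 7707 = 13549 + 7707 = 21256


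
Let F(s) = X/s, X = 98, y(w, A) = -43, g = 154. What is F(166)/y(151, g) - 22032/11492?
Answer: -1164637/603161 ≈ -1.9309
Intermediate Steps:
F(s) = 98/s
F(166)/y(151, g) - 22032/11492 = (98/166)/(-43) - 22032/11492 = (98*(1/166))*(-1/43) - 22032*1/11492 = (49/83)*(-1/43) - 324/169 = -49/3569 - 324/169 = -1164637/603161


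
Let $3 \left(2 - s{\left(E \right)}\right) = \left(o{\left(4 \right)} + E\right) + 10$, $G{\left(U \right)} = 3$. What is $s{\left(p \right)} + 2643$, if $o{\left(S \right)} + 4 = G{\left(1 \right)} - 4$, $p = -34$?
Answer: $\frac{7964}{3} \approx 2654.7$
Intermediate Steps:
$o{\left(S \right)} = -5$ ($o{\left(S \right)} = -4 + \left(3 - 4\right) = -4 - 1 = -5$)
$s{\left(E \right)} = \frac{1}{3} - \frac{E}{3}$ ($s{\left(E \right)} = 2 - \frac{\left(-5 + E\right) + 10}{3} = 2 - \frac{5 + E}{3} = 2 - \left(\frac{5}{3} + \frac{E}{3}\right) = \frac{1}{3} - \frac{E}{3}$)
$s{\left(p \right)} + 2643 = \left(\frac{1}{3} - - \frac{34}{3}\right) + 2643 = \left(\frac{1}{3} + \frac{34}{3}\right) + 2643 = \frac{35}{3} + 2643 = \frac{7964}{3}$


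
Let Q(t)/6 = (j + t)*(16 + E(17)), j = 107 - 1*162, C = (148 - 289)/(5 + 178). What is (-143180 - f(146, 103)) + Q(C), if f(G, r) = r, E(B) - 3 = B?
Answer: -9475095/61 ≈ -1.5533e+5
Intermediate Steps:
E(B) = 3 + B
C = -47/61 (C = -141/183 = -141*1/183 = -47/61 ≈ -0.77049)
j = -55 (j = 107 - 162 = -55)
Q(t) = -11880 + 216*t (Q(t) = 6*((-55 + t)*(16 + (3 + 17))) = 6*((-55 + t)*(16 + 20)) = 6*((-55 + t)*36) = 6*(-1980 + 36*t) = -11880 + 216*t)
(-143180 - f(146, 103)) + Q(C) = (-143180 - 1*103) + (-11880 + 216*(-47/61)) = (-143180 - 103) + (-11880 - 10152/61) = -143283 - 734832/61 = -9475095/61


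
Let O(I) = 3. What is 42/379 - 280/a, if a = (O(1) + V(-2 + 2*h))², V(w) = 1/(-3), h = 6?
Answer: -119049/3032 ≈ -39.264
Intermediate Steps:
V(w) = -⅓
a = 64/9 (a = (3 - ⅓)² = (8/3)² = 64/9 ≈ 7.1111)
42/379 - 280/a = 42/379 - 280/64/9 = 42*(1/379) - 280*9/64 = 42/379 - 315/8 = -119049/3032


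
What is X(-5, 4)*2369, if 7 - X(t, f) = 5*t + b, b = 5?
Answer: 63963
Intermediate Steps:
X(t, f) = 2 - 5*t (X(t, f) = 7 - (5*t + 5) = 7 - (5 + 5*t) = 7 + (-5 - 5*t) = 2 - 5*t)
X(-5, 4)*2369 = (2 - 5*(-5))*2369 = (2 + 25)*2369 = 27*2369 = 63963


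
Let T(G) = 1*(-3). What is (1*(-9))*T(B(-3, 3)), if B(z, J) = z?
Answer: 27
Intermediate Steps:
T(G) = -3
(1*(-9))*T(B(-3, 3)) = (1*(-9))*(-3) = -9*(-3) = 27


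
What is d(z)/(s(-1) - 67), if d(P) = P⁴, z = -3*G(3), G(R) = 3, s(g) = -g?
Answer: -2187/22 ≈ -99.409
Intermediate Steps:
z = -9 (z = -3*3 = -9)
d(z)/(s(-1) - 67) = (-9)⁴/(-1*(-1) - 67) = 6561/(1 - 67) = 6561/(-66) = 6561*(-1/66) = -2187/22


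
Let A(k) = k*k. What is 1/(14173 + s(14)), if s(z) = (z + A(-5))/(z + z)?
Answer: 28/396883 ≈ 7.0550e-5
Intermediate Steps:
A(k) = k²
s(z) = (25 + z)/(2*z) (s(z) = (z + (-5)²)/(z + z) = (z + 25)/((2*z)) = (25 + z)*(1/(2*z)) = (25 + z)/(2*z))
1/(14173 + s(14)) = 1/(14173 + (½)*(25 + 14)/14) = 1/(14173 + (½)*(1/14)*39) = 1/(14173 + 39/28) = 1/(396883/28) = 28/396883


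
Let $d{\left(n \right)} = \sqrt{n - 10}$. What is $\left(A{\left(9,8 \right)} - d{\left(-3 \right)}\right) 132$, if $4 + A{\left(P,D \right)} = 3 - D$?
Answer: $-1188 - 132 i \sqrt{13} \approx -1188.0 - 475.93 i$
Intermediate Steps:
$d{\left(n \right)} = \sqrt{-10 + n}$
$A{\left(P,D \right)} = -1 - D$ ($A{\left(P,D \right)} = -4 - \left(-3 + D\right) = -1 - D$)
$\left(A{\left(9,8 \right)} - d{\left(-3 \right)}\right) 132 = \left(\left(-1 - 8\right) - \sqrt{-10 - 3}\right) 132 = \left(\left(-1 - 8\right) - \sqrt{-13}\right) 132 = \left(-9 - i \sqrt{13}\right) 132 = -1188 - 132 i \sqrt{13}$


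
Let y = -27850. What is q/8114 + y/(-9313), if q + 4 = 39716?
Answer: 297906378/37782841 ≈ 7.8847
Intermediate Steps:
q = 39712 (q = -4 + 39716 = 39712)
q/8114 + y/(-9313) = 39712/8114 - 27850/(-9313) = 39712*(1/8114) - 27850*(-1/9313) = 19856/4057 + 27850/9313 = 297906378/37782841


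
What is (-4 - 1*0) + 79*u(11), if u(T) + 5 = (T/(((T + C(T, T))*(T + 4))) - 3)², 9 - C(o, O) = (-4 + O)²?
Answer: 61315849/189225 ≈ 324.04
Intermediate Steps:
C(o, O) = 9 - (-4 + O)²
u(T) = -5 + (-3 + T/((4 + T)*(9 + T - (-4 + T)²)))² (u(T) = -5 + (T/(((T + (9 - (-4 + T)²))*(T + 4))) - 3)² = -5 + (T/(((9 + T - (-4 + T)²)*(4 + T))) - 3)² = -5 + (T/(((4 + T)*(9 + T - (-4 + T)²))) - 3)² = -5 + (T*(1/((4 + T)*(9 + T - (-4 + T)²))) - 3)² = -5 + (T/((4 + T)*(9 + T - (-4 + T)²)) - 3)² = -5 + (-3 + T/((4 + T)*(9 + T - (-4 + T)²)))²)
(-4 - 1*0) + 79*u(11) = (-4 - 1*0) + 79*((3136 - 6328*11 - 126*11⁴ - 40*11⁵ + 4*11⁶ + 1354*11³ + 2071*11²)/(784 + 11⁶ - 1624*11 - 33*11⁴ - 10*11⁵ + 346*11³ + 561*11²)) = (-4 + 0) + 79*((3136 - 69608 - 126*14641 - 40*161051 + 4*1771561 + 1354*1331 + 2071*121)/(784 + 1771561 - 17864 - 33*14641 - 10*161051 + 346*1331 + 561*121)) = -4 + 79*((3136 - 69608 - 1844766 - 6442040 + 7086244 + 1802174 + 250591)/(784 + 1771561 - 17864 - 483153 - 1610510 + 460526 + 67881)) = -4 + 79*(785731/189225) = -4 + 62072749/189225 = 61315849/189225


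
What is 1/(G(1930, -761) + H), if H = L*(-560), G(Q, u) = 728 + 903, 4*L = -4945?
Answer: 1/693931 ≈ 1.4411e-6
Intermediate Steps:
L = -4945/4 (L = (¼)*(-4945) = -4945/4 ≈ -1236.3)
G(Q, u) = 1631
H = 692300 (H = -4945/4*(-560) = 692300)
1/(G(1930, -761) + H) = 1/(1631 + 692300) = 1/693931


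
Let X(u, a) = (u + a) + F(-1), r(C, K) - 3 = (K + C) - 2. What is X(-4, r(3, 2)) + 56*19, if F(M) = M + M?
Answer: 1064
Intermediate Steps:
F(M) = 2*M
r(C, K) = 1 + C + K (r(C, K) = 3 + ((K + C) - 2) = 3 + ((C + K) - 2) = 3 + (-2 + C + K) = 1 + C + K)
X(u, a) = -2 + a + u (X(u, a) = (u + a) + 2*(-1) = (a + u) - 2 = -2 + a + u)
X(-4, r(3, 2)) + 56*19 = (-2 + (1 + 3 + 2) - 4) + 56*19 = (-2 + 6 - 4) + 1064 = 0 + 1064 = 1064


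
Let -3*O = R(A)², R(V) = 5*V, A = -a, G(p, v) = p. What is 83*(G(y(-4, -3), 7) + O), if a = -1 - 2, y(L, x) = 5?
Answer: -5810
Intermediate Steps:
a = -3
A = 3 (A = -1*(-3) = 3)
O = -75 (O = -(5*3)²/3 = -⅓*15² = -⅓*225 = -75)
83*(G(y(-4, -3), 7) + O) = 83*(5 - 75) = 83*(-70) = -5810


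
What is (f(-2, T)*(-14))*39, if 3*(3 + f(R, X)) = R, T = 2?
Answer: 2002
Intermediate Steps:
f(R, X) = -3 + R/3
(f(-2, T)*(-14))*39 = ((-3 + (1/3)*(-2))*(-14))*39 = ((-3 - 2/3)*(-14))*39 = -11/3*(-14)*39 = (154/3)*39 = 2002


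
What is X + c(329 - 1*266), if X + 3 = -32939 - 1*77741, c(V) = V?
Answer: -110620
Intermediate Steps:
X = -110683 (X = -3 + (-32939 - 1*77741) = -3 + (-32939 - 77741) = -3 - 110680 = -110683)
X + c(329 - 1*266) = -110683 + (329 - 1*266) = -110683 + (329 - 266) = -110683 + 63 = -110620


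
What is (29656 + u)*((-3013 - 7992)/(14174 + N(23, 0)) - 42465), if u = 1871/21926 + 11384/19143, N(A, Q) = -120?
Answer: -7429011426500908699675/5898877240572 ≈ -1.2594e+9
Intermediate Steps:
u = 285422137/419729418 (u = 1871*(1/21926) + 11384*(1/19143) = 1871/21926 + 11384/19143 = 285422137/419729418 ≈ 0.68001)
(29656 + u)*((-3013 - 7992)/(14174 + N(23, 0)) - 42465) = (29656 + 285422137/419729418)*((-3013 - 7992)/(14174 - 120) - 42465) = 12447781042345*(-11005/14054 - 42465)/419729418 = (12447781042345/419729418)*(-596814115/14054) = -7429011426500908699675/5898877240572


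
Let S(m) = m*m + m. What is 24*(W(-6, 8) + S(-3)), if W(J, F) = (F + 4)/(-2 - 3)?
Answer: 432/5 ≈ 86.400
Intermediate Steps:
W(J, F) = -⅘ - F/5 (W(J, F) = (4 + F)/(-5) = (4 + F)*(-⅕) = -⅘ - F/5)
S(m) = m + m² (S(m) = m² + m = m + m²)
24*(W(-6, 8) + S(-3)) = 24*((-⅘ - ⅕*8) - 3*(1 - 3)) = 24*((-⅘ - 8/5) - 3*(-2)) = 24*(-12/5 + 6) = 24*(18/5) = 432/5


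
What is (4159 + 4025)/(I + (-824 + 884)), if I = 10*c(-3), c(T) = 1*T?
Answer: 1364/5 ≈ 272.80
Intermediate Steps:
c(T) = T
I = -30 (I = 10*(-3) = -30)
(4159 + 4025)/(I + (-824 + 884)) = (4159 + 4025)/(-30 + (-824 + 884)) = 8184/(-30 + 60) = 8184/30 = 8184*(1/30) = 1364/5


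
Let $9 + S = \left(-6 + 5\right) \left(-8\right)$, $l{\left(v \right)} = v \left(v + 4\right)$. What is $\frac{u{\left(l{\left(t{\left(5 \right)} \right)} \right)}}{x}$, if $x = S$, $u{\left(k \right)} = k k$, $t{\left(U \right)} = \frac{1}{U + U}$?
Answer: $- \frac{1681}{10000} \approx -0.1681$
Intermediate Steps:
$t{\left(U \right)} = \frac{1}{2 U}$
$l{\left(v \right)} = v \left(4 + v\right)$
$u{\left(k \right)} = k^{2}$
$S = -1$ ($S = -9 + \left(-6 + 5\right) \left(-8\right) = -9 - -8 = -9 + 8 = -1$)
$x = -1$
$\frac{u{\left(l{\left(t{\left(5 \right)} \right)} \right)}}{x} = \frac{\left(\frac{1}{2 \cdot 5} \left(4 + \frac{1}{2 \cdot 5}\right)\right)^{2}}{-1} = \left(\frac{1}{2} \cdot \frac{1}{5} \left(4 + \frac{1}{2} \cdot \frac{1}{5}\right)\right)^{2} \left(-1\right) = \left(\frac{4 + \frac{1}{10}}{10}\right)^{2} \left(-1\right) = \left(\frac{1}{10} \cdot \frac{41}{10}\right)^{2} \left(-1\right) = \left(\frac{41}{100}\right)^{2} \left(-1\right) = \frac{1681}{10000} \left(-1\right) = - \frac{1681}{10000}$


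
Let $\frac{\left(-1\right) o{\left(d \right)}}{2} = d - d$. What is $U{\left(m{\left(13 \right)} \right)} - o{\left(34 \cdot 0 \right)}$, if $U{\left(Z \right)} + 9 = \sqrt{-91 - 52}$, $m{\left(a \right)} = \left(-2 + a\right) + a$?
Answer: $-9 + i \sqrt{143} \approx -9.0 + 11.958 i$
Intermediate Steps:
$o{\left(d \right)} = 0$ ($o{\left(d \right)} = - 2 \left(d - d\right) = \left(-2\right) 0 = 0$)
$m{\left(a \right)} = -2 + 2 a$
$U{\left(Z \right)} = -9 + i \sqrt{143}$ ($U{\left(Z \right)} = -9 + \sqrt{-91 - 52} = -9 + \sqrt{-143} = -9 + i \sqrt{143}$)
$U{\left(m{\left(13 \right)} \right)} - o{\left(34 \cdot 0 \right)} = \left(-9 + i \sqrt{143}\right) - 0 = \left(-9 + i \sqrt{143}\right) + 0 = -9 + i \sqrt{143}$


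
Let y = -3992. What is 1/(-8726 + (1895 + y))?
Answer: -1/10823 ≈ -9.2396e-5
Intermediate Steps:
1/(-8726 + (1895 + y)) = 1/(-8726 + (1895 - 3992)) = 1/(-8726 - 2097) = 1/(-10823) = -1/10823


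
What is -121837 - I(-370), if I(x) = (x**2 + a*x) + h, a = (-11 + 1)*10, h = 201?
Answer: -295938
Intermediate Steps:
a = -100 (a = -10*10 = -100)
I(x) = 201 + x**2 - 100*x (I(x) = (x**2 - 100*x) + 201 = 201 + x**2 - 100*x)
-121837 - I(-370) = -121837 - (201 + (-370)**2 - 100*(-370)) = -121837 - (201 + 136900 + 37000) = -121837 - 1*174101 = -121837 - 174101 = -295938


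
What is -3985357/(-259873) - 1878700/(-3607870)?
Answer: 1486687336469/93758800051 ≈ 15.857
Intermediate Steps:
-3985357/(-259873) - 1878700/(-3607870) = -3985357*(-1/259873) - 1878700*(-1/3607870) = 3985357/259873 + 187870/360787 = 1486687336469/93758800051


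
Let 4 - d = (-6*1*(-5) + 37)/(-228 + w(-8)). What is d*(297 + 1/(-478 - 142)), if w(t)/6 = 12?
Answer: 127240049/96720 ≈ 1315.6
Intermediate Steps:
w(t) = 72 (w(t) = 6*12 = 72)
d = 691/156 (d = 4 - (-6*1*(-5) + 37)/(-228 + 72) = 4 - (-6*(-5) + 37)/(-156) = 4 - (30 + 37)*(-1)/156 = 4 - 67*(-1)/156 = 4 - 1*(-67/156) = 4 + 67/156 = 691/156 ≈ 4.4295)
d*(297 + 1/(-478 - 142)) = 691*(297 + 1/(-478 - 142))/156 = 691*(297 + 1/(-620))/156 = 691*(297 - 1/620)/156 = (691/156)*(184139/620) = 127240049/96720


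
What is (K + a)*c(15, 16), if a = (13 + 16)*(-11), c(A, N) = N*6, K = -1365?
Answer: -161664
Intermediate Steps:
c(A, N) = 6*N
a = -319 (a = 29*(-11) = -319)
(K + a)*c(15, 16) = (-1365 - 319)*(6*16) = -1684*96 = -161664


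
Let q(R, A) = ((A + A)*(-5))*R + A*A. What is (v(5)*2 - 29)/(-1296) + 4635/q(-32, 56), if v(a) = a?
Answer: 400439/1705536 ≈ 0.23479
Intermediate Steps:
q(R, A) = A² - 10*A*R (q(R, A) = ((2*A)*(-5))*R + A² = (-10*A)*R + A² = -10*A*R + A² = A² - 10*A*R)
(v(5)*2 - 29)/(-1296) + 4635/q(-32, 56) = (5*2 - 29)/(-1296) + 4635/((56*(56 - 10*(-32)))) = (10 - 29)*(-1/1296) + 4635/((56*(56 + 320))) = -19*(-1/1296) + 4635/((56*376)) = 19/1296 + 4635/21056 = 400439/1705536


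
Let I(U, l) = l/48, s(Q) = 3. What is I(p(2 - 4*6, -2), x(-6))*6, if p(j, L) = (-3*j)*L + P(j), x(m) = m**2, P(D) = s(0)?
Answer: 9/2 ≈ 4.5000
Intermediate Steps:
P(D) = 3
p(j, L) = 3 - 3*L*j (p(j, L) = (-3*j)*L + 3 = -3*L*j + 3 = 3 - 3*L*j)
I(U, l) = l/48 (I(U, l) = l*(1/48) = l/48)
I(p(2 - 4*6, -2), x(-6))*6 = ((1/48)*(-6)**2)*6 = ((1/48)*36)*6 = (3/4)*6 = 9/2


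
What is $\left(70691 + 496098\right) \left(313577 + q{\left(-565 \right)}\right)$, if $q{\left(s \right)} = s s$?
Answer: $358665212778$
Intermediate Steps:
$q{\left(s \right)} = s^{2}$
$\left(70691 + 496098\right) \left(313577 + q{\left(-565 \right)}\right) = \left(70691 + 496098\right) \left(313577 + \left(-565\right)^{2}\right) = 566789 \left(313577 + 319225\right) = 566789 \cdot 632802 = 358665212778$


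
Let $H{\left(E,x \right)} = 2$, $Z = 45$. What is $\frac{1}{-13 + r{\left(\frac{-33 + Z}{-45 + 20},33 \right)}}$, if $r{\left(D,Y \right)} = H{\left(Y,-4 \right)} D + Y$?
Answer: $\frac{25}{476} \approx 0.052521$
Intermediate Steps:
$r{\left(D,Y \right)} = Y + 2 D$ ($r{\left(D,Y \right)} = 2 D + Y = Y + 2 D$)
$\frac{1}{-13 + r{\left(\frac{-33 + Z}{-45 + 20},33 \right)}} = \frac{1}{-13 + \left(33 + 2 \frac{-33 + 45}{-45 + 20}\right)} = \frac{1}{-13 + \left(33 + 2 \frac{12}{-25}\right)} = \frac{1}{-13 + \left(33 + 2 \cdot 12 \left(- \frac{1}{25}\right)\right)} = \frac{1}{-13 + \left(33 + 2 \left(- \frac{12}{25}\right)\right)} = \frac{1}{-13 + \left(33 - \frac{24}{25}\right)} = \frac{1}{-13 + \frac{801}{25}} = \frac{1}{\frac{476}{25}} = \frac{25}{476}$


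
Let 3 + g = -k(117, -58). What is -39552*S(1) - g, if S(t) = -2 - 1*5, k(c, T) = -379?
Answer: 276488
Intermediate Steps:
S(t) = -7 (S(t) = -2 - 5 = -7)
g = 376 (g = -3 - 1*(-379) = -3 + 379 = 376)
-39552*S(1) - g = -39552*(-7) - 1*376 = 276864 - 376 = 276488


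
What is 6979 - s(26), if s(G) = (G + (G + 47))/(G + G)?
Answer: 362809/52 ≈ 6977.1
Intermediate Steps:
s(G) = (47 + 2*G)/(2*G) (s(G) = (G + (47 + G))/((2*G)) = (47 + 2*G)*(1/(2*G)) = (47 + 2*G)/(2*G))
6979 - s(26) = 6979 - (47/2 + 26)/26 = 6979 - 99/(26*2) = 6979 - 1*99/52 = 6979 - 99/52 = 362809/52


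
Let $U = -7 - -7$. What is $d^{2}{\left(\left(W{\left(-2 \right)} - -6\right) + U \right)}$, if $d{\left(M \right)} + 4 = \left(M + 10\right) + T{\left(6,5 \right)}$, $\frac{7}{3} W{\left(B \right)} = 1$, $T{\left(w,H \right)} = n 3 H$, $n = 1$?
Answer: $\frac{36864}{49} \approx 752.33$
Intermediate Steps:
$U = 0$ ($U = -7 + 7 = 0$)
$T{\left(w,H \right)} = 3 H$ ($T{\left(w,H \right)} = 1 \cdot 3 H = 3 H$)
$W{\left(B \right)} = \frac{3}{7}$ ($W{\left(B \right)} = \frac{3}{7} \cdot 1 = \frac{3}{7}$)
$d{\left(M \right)} = 21 + M$ ($d{\left(M \right)} = -4 + \left(\left(M + 10\right) + 3 \cdot 5\right) = -4 + \left(\left(10 + M\right) + 15\right) = -4 + \left(25 + M\right) = 21 + M$)
$d^{2}{\left(\left(W{\left(-2 \right)} - -6\right) + U \right)} = \left(21 + \left(\left(\frac{3}{7} - -6\right) + 0\right)\right)^{2} = \left(21 + \left(\left(\frac{3}{7} + 6\right) + 0\right)\right)^{2} = \left(21 + \left(\frac{45}{7} + 0\right)\right)^{2} = \left(21 + \frac{45}{7}\right)^{2} = \left(\frac{192}{7}\right)^{2} = \frac{36864}{49}$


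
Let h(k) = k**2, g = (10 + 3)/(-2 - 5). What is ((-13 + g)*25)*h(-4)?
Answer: -41600/7 ≈ -5942.9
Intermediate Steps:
g = -13/7 (g = 13/(-7) = 13*(-1/7) = -13/7 ≈ -1.8571)
((-13 + g)*25)*h(-4) = ((-13 - 13/7)*25)*(-4)**2 = -104/7*25*16 = -2600/7*16 = -41600/7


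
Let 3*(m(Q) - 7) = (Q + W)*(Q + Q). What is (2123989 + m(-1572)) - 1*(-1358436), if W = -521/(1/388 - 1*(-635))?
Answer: 1264118786432/246381 ≈ 5.1307e+6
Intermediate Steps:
W = -202148/246381 (W = -521/(1/388 + 635) = -521/246381/388 = -521*388/246381 = -202148/246381 ≈ -0.82047)
m(Q) = 7 + 2*Q*(-202148/246381 + Q)/3 (m(Q) = 7 + ((Q - 202148/246381)*(Q + Q))/3 = 7 + ((-202148/246381 + Q)*(2*Q))/3 = 7 + (2*Q*(-202148/246381 + Q))/3 = 7 + 2*Q*(-202148/246381 + Q)/3)
(2123989 + m(-1572)) - 1*(-1358436) = (2123989 + (7 - 404296/739143*(-1572) + (2/3)*(-1572)**2)) - 1*(-1358436) = (2123989 + (7 + 211851104/246381 + (2/3)*2471184)) + 1358436 = (2123989 + (7 + 211851104/246381 + 1647456)) + 1358436 = (2123989 + 406115432507/246381) + 1358436 = 929425966316/246381 + 1358436 = 1264118786432/246381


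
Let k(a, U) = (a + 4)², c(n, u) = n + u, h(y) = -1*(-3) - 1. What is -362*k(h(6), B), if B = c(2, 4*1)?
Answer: -13032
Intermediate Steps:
h(y) = 2 (h(y) = 3 - 1 = 2)
B = 6 (B = 2 + 4*1 = 2 + 4 = 6)
k(a, U) = (4 + a)²
-362*k(h(6), B) = -362*(4 + 2)² = -362*6² = -362*36 = -13032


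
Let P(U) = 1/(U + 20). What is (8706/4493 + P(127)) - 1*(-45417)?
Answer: 29997895682/660471 ≈ 45419.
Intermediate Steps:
P(U) = 1/(20 + U)
(8706/4493 + P(127)) - 1*(-45417) = (8706/4493 + 1/(20 + 127)) - 1*(-45417) = (8706*(1/4493) + 1/147) + 45417 = (8706/4493 + 1/147) + 45417 = 1284275/660471 + 45417 = 29997895682/660471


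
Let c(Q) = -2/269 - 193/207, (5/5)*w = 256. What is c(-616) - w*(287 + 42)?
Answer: -4689897323/55683 ≈ -84225.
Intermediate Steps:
w = 256
c(Q) = -52331/55683 (c(Q) = -2*1/269 - 193*1/207 = -2/269 - 193/207 = -52331/55683)
c(-616) - w*(287 + 42) = -52331/55683 - 256*(287 + 42) = -52331/55683 - 256*329 = -52331/55683 - 1*84224 = -52331/55683 - 84224 = -4689897323/55683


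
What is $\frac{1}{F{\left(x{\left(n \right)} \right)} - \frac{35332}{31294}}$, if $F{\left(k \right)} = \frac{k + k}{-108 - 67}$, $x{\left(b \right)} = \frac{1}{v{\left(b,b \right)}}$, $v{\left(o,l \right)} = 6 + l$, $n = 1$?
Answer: $- \frac{19167575}{21672144} \approx -0.88443$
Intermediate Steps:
$x{\left(b \right)} = \frac{1}{6 + b}$
$F{\left(k \right)} = - \frac{2 k}{175}$ ($F{\left(k \right)} = \frac{2 k}{-175} = 2 k \left(- \frac{1}{175}\right) = - \frac{2 k}{175}$)
$\frac{1}{F{\left(x{\left(n \right)} \right)} - \frac{35332}{31294}} = \frac{1}{- \frac{2}{175 \left(6 + 1\right)} - \frac{35332}{31294}} = \frac{1}{- \frac{2}{175 \cdot 7} - \frac{17666}{15647}} = \frac{1}{\left(- \frac{2}{175}\right) \frac{1}{7} - \frac{17666}{15647}} = \frac{1}{- \frac{2}{1225} - \frac{17666}{15647}} = \frac{1}{- \frac{21672144}{19167575}} = - \frac{19167575}{21672144}$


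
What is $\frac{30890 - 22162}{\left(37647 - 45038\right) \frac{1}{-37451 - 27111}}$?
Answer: $\frac{29657744}{389} \approx 76241.0$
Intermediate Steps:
$\frac{30890 - 22162}{\left(37647 - 45038\right) \frac{1}{-37451 - 27111}} = \frac{30890 - 22162}{\left(-7391\right) \frac{1}{-64562}} = \frac{8728}{\left(-7391\right) \left(- \frac{1}{64562}\right)} = \frac{8728}{\frac{389}{3398}} = 8728 \cdot \frac{3398}{389} = \frac{29657744}{389}$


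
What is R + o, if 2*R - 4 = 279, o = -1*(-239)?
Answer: 761/2 ≈ 380.50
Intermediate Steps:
o = 239
R = 283/2 (R = 2 + (½)*279 = 2 + 279/2 = 283/2 ≈ 141.50)
R + o = 283/2 + 239 = 761/2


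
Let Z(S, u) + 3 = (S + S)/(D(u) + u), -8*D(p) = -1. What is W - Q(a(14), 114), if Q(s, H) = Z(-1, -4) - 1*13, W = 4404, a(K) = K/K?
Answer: 137004/31 ≈ 4419.5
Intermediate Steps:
a(K) = 1
D(p) = ⅛ (D(p) = -⅛*(-1) = ⅛)
Z(S, u) = -3 + 2*S/(⅛ + u) (Z(S, u) = -3 + (S + S)/(⅛ + u) = -3 + (2*S)/(⅛ + u) = -3 + 2*S/(⅛ + u))
Q(s, H) = -480/31 (Q(s, H) = (-3 - 24*(-4) + 16*(-1))/(1 + 8*(-4)) - 1*13 = (-3 + 96 - 16)/(1 - 32) - 13 = 77/(-31) - 13 = -1/31*77 - 13 = -77/31 - 13 = -480/31)
W - Q(a(14), 114) = 4404 - 1*(-480/31) = 4404 + 480/31 = 137004/31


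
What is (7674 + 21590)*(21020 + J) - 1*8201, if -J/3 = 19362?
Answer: -1084707625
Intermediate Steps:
J = -58086 (J = -3*19362 = -58086)
(7674 + 21590)*(21020 + J) - 1*8201 = (7674 + 21590)*(21020 - 58086) - 1*8201 = 29264*(-37066) - 8201 = -1084699424 - 8201 = -1084707625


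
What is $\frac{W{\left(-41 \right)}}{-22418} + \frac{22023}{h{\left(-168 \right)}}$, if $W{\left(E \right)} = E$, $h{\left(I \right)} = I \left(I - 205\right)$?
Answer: $\frac{82713473}{234133592} \approx 0.35327$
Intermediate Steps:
$h{\left(I \right)} = I \left(-205 + I\right)$
$\frac{W{\left(-41 \right)}}{-22418} + \frac{22023}{h{\left(-168 \right)}} = - \frac{41}{-22418} + \frac{22023}{\left(-168\right) \left(-205 - 168\right)} = \left(-41\right) \left(- \frac{1}{22418}\right) + \frac{22023}{\left(-168\right) \left(-373\right)} = \frac{41}{22418} + \frac{22023}{62664} = \frac{41}{22418} + 22023 \cdot \frac{1}{62664} = \frac{41}{22418} + \frac{7341}{20888} = \frac{82713473}{234133592}$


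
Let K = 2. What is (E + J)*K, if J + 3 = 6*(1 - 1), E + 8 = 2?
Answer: -18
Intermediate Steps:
E = -6 (E = -8 + 2 = -6)
J = -3 (J = -3 + 6*(1 - 1) = -3 + 6*0 = -3 + 0 = -3)
(E + J)*K = (-6 - 3)*2 = -9*2 = -18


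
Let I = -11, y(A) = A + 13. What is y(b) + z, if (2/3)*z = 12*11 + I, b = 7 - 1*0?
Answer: 403/2 ≈ 201.50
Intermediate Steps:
b = 7 (b = 7 + 0 = 7)
y(A) = 13 + A
z = 363/2 (z = 3*(12*11 - 11)/2 = 3*(132 - 11)/2 = (3/2)*121 = 363/2 ≈ 181.50)
y(b) + z = (13 + 7) + 363/2 = 20 + 363/2 = 403/2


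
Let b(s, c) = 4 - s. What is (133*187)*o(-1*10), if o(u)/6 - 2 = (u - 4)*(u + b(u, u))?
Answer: -8058204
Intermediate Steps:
o(u) = -84 + 24*u (o(u) = 12 + 6*((u - 4)*(u + (4 - u))) = 12 + 6*((-4 + u)*4) = 12 + 6*(-16 + 4*u) = 12 + (-96 + 24*u) = -84 + 24*u)
(133*187)*o(-1*10) = (133*187)*(-84 + 24*(-1*10)) = 24871*(-84 + 24*(-10)) = 24871*(-84 - 240) = 24871*(-324) = -8058204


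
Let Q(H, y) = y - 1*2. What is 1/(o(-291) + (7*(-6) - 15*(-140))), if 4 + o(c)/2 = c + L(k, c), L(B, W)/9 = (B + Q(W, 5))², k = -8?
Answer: 1/1918 ≈ 0.00052138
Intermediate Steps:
Q(H, y) = -2 + y (Q(H, y) = y - 2 = -2 + y)
L(B, W) = 9*(3 + B)² (L(B, W) = 9*(B + (-2 + 5))² = 9*(B + 3)² = 9*(3 + B)²)
o(c) = 442 + 2*c (o(c) = -8 + 2*(c + 9*(3 - 8)²) = -8 + 2*(c + 9*(-5)²) = -8 + 2*(c + 9*25) = -8 + 2*(c + 225) = -8 + 2*(225 + c) = -8 + (450 + 2*c) = 442 + 2*c)
1/(o(-291) + (7*(-6) - 15*(-140))) = 1/((442 + 2*(-291)) + (7*(-6) - 15*(-140))) = 1/((442 - 582) + (-42 + 2100)) = 1/(-140 + 2058) = 1/1918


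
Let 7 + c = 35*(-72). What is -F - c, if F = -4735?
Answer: 7262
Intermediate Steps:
c = -2527 (c = -7 + 35*(-72) = -7 - 2520 = -2527)
-F - c = -1*(-4735) - 1*(-2527) = 4735 + 2527 = 7262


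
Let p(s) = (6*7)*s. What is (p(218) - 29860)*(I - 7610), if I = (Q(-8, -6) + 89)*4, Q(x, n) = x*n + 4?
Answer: 145880384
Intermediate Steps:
Q(x, n) = 4 + n*x (Q(x, n) = n*x + 4 = 4 + n*x)
p(s) = 42*s
I = 564 (I = ((4 - 6*(-8)) + 89)*4 = ((4 + 48) + 89)*4 = (52 + 89)*4 = 141*4 = 564)
(p(218) - 29860)*(I - 7610) = (42*218 - 29860)*(564 - 7610) = (9156 - 29860)*(-7046) = -20704*(-7046) = 145880384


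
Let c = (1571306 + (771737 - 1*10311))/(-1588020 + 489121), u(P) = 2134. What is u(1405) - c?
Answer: 2347383198/1098899 ≈ 2136.1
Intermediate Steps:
c = -2332732/1098899 (c = (1571306 + (771737 - 10311))/(-1098899) = (1571306 + 761426)*(-1/1098899) = 2332732*(-1/1098899) = -2332732/1098899 ≈ -2.1228)
u(1405) - c = 2134 - 1*(-2332732/1098899) = 2134 + 2332732/1098899 = 2347383198/1098899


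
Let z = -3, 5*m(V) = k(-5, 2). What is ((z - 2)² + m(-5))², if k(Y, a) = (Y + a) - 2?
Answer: 576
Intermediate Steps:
k(Y, a) = -2 + Y + a
m(V) = -1 (m(V) = (-2 - 5 + 2)/5 = (⅕)*(-5) = -1)
((z - 2)² + m(-5))² = ((-3 - 2)² - 1)² = ((-5)² - 1)² = (25 - 1)² = 24² = 576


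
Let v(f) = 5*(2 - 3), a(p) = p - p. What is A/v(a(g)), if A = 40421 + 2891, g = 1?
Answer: -43312/5 ≈ -8662.4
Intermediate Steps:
A = 43312
a(p) = 0
v(f) = -5 (v(f) = 5*(-1) = -5)
A/v(a(g)) = 43312/(-5) = 43312*(-1/5) = -43312/5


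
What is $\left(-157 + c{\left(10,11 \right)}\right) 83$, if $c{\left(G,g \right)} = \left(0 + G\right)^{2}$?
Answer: $-4731$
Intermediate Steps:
$c{\left(G,g \right)} = G^{2}$
$\left(-157 + c{\left(10,11 \right)}\right) 83 = \left(-157 + 10^{2}\right) 83 = \left(-157 + 100\right) 83 = \left(-57\right) 83 = -4731$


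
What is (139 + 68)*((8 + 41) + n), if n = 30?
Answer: 16353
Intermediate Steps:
(139 + 68)*((8 + 41) + n) = (139 + 68)*((8 + 41) + 30) = 207*(49 + 30) = 207*79 = 16353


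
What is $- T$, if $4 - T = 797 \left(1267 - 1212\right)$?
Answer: $43831$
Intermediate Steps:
$T = -43831$ ($T = 4 - 797 \left(1267 - 1212\right) = 4 - 797 \cdot 55 = 4 - 43835 = -43831$)
$- T = \left(-1\right) \left(-43831\right) = 43831$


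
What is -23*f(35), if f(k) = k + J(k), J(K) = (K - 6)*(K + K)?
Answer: -47495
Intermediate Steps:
J(K) = 2*K*(-6 + K) (J(K) = (-6 + K)*(2*K) = 2*K*(-6 + K))
f(k) = k + 2*k*(-6 + k)
-23*f(35) = -805*(-11 + 2*35) = -805*(-11 + 70) = -805*59 = -23*2065 = -47495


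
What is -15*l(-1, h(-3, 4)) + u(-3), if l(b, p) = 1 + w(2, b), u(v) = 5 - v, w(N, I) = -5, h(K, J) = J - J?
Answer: 68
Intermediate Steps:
h(K, J) = 0
l(b, p) = -4 (l(b, p) = 1 - 5 = -4)
-15*l(-1, h(-3, 4)) + u(-3) = -15*(-4) + (5 - 1*(-3)) = 60 + (5 + 3) = 60 + 8 = 68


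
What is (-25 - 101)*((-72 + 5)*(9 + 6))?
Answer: 126630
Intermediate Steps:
(-25 - 101)*((-72 + 5)*(9 + 6)) = -(-8442)*15 = -126*(-1005) = 126630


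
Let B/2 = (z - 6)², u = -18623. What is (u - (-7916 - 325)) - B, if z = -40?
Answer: -14614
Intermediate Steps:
B = 4232 (B = 2*(-40 - 6)² = 2*(-46)² = 2*2116 = 4232)
(u - (-7916 - 325)) - B = (-18623 - (-7916 - 325)) - 1*4232 = (-18623 - 1*(-8241)) - 4232 = (-18623 + 8241) - 4232 = -10382 - 4232 = -14614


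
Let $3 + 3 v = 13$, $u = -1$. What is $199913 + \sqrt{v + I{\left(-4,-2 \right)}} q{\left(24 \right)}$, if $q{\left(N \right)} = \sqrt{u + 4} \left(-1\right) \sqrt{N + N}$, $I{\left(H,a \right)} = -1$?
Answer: $199913 - 4 \sqrt{21} \approx 1.9989 \cdot 10^{5}$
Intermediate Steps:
$v = \frac{10}{3}$ ($v = -1 + \frac{1}{3} \cdot 13 = -1 + \frac{13}{3} = \frac{10}{3} \approx 3.3333$)
$q{\left(N \right)} = - \sqrt{6} \sqrt{N}$ ($q{\left(N \right)} = \sqrt{-1 + 4} \left(-1\right) \sqrt{N + N} = \sqrt{3} \left(-1\right) \sqrt{2 N} = - \sqrt{3} \sqrt{2} \sqrt{N} = - \sqrt{6} \sqrt{N}$)
$199913 + \sqrt{v + I{\left(-4,-2 \right)}} q{\left(24 \right)} = 199913 + \sqrt{\frac{10}{3} - 1} \left(- \sqrt{6} \sqrt{24}\right) = 199913 + \sqrt{\frac{7}{3}} \left(- \sqrt{6} \cdot 2 \sqrt{6}\right) = 199913 + \frac{\sqrt{21}}{3} \left(-12\right) = 199913 - 4 \sqrt{21}$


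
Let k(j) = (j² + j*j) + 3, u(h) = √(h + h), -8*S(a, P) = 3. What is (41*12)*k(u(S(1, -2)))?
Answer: 738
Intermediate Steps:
S(a, P) = -3/8 (S(a, P) = -⅛*3 = -3/8)
u(h) = √2*√h (u(h) = √(2*h) = √2*√h)
k(j) = 3 + 2*j² (k(j) = (j² + j²) + 3 = 2*j² + 3 = 3 + 2*j²)
(41*12)*k(u(S(1, -2))) = (41*12)*(3 + 2*(√2*√(-3/8))²) = 492*(3 + 2*(√2*(I*√6/4))²) = 492*(3 + 2*(I*√3/2)²) = 492*(3 + 2*(-¾)) = 492*(3 - 3/2) = 492*(3/2) = 738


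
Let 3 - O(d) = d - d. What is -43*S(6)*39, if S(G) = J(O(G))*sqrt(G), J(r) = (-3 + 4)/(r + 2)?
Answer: -1677*sqrt(6)/5 ≈ -821.56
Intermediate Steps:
O(d) = 3 (O(d) = 3 - (d - d) = 3 - 1*0 = 3 + 0 = 3)
J(r) = 1/(2 + r)
S(G) = sqrt(G)/5 (S(G) = sqrt(G)/(2 + 3) = sqrt(G)/5)
-43*S(6)*39 = -43*sqrt(6)/5*39 = -1677*sqrt(6)/5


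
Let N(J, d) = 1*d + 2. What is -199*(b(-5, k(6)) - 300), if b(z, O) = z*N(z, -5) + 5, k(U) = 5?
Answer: 55720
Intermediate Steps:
N(J, d) = 2 + d (N(J, d) = d + 2 = 2 + d)
b(z, O) = 5 - 3*z (b(z, O) = z*(2 - 5) + 5 = z*(-3) + 5 = -3*z + 5 = 5 - 3*z)
-199*(b(-5, k(6)) - 300) = -199*((5 - 3*(-5)) - 300) = -199*((5 + 15) - 300) = -199*(20 - 300) = -199*(-280) = 55720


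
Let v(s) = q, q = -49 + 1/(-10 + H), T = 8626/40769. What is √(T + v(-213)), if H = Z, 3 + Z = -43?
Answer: I*√63599227662334/1141532 ≈ 6.9861*I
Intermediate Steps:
Z = -46 (Z = -3 - 43 = -46)
H = -46
T = 8626/40769 (T = 8626*(1/40769) = 8626/40769 ≈ 0.21158)
q = -2745/56 (q = -49 + 1/(-10 - 46) = -49 + 1/(-56) = -49 - 1/56 = -2745/56 ≈ -49.018)
v(s) = -2745/56
√(T + v(-213)) = √(8626/40769 - 2745/56) = √(-111427849/2283064) = I*√63599227662334/1141532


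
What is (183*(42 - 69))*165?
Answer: -815265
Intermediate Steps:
(183*(42 - 69))*165 = (183*(-27))*165 = -4941*165 = -815265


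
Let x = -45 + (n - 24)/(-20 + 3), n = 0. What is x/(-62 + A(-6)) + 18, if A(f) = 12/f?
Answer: 20325/1088 ≈ 18.681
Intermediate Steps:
x = -741/17 (x = -45 + (0 - 24)/(-20 + 3) = -45 - 24/(-17) = -45 - 24*(-1/17) = -45 + 24/17 = -741/17 ≈ -43.588)
x/(-62 + A(-6)) + 18 = -741/(17*(-62 + 12/(-6))) + 18 = -741/(17*(-62 + 12*(-⅙))) + 18 = -741/(17*(-62 - 2)) + 18 = -741/17/(-64) + 18 = -741/17*(-1/64) + 18 = 741/1088 + 18 = 20325/1088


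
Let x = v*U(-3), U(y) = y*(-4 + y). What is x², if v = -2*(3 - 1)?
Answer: 7056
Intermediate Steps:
v = -4 (v = -2*2 = -4)
x = -84 (x = -(-12)*(-4 - 3) = -(-12)*(-7) = -4*21 = -84)
x² = (-84)² = 7056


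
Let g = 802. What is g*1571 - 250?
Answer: 1259692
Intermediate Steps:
g*1571 - 250 = 802*1571 - 250 = 1259942 - 250 = 1259692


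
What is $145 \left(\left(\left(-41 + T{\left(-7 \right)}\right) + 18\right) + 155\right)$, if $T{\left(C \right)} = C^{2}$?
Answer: $26245$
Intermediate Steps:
$145 \left(\left(\left(-41 + T{\left(-7 \right)}\right) + 18\right) + 155\right) = 145 \left(\left(\left(-41 + \left(-7\right)^{2}\right) + 18\right) + 155\right) = 145 \left(\left(\left(-41 + 49\right) + 18\right) + 155\right) = 145 \left(\left(8 + 18\right) + 155\right) = 145 \left(26 + 155\right) = 145 \cdot 181 = 26245$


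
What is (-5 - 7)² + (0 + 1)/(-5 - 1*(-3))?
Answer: 287/2 ≈ 143.50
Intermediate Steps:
(-5 - 7)² + (0 + 1)/(-5 - 1*(-3)) = (-12)² + 1/(-5 + 3) = 144 + 1/(-2) = 144 - ½*1 = 144 - ½ = 287/2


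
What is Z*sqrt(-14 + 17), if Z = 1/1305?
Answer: sqrt(3)/1305 ≈ 0.0013272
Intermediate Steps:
Z = 1/1305 ≈ 0.00076628
Z*sqrt(-14 + 17) = sqrt(-14 + 17)/1305 = sqrt(3)/1305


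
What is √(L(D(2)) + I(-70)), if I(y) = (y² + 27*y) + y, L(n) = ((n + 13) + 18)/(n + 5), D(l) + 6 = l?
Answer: √2967 ≈ 54.470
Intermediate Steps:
D(l) = -6 + l
L(n) = (31 + n)/(5 + n) (L(n) = ((13 + n) + 18)/(5 + n) = (31 + n)/(5 + n))
I(y) = y² + 28*y
√(L(D(2)) + I(-70)) = √((31 + (-6 + 2))/(5 + (-6 + 2)) - 70*(28 - 70)) = √((31 - 4)/(5 - 4) - 70*(-42)) = √(27/1 + 2940) = √(1*27 + 2940) = √(27 + 2940) = √2967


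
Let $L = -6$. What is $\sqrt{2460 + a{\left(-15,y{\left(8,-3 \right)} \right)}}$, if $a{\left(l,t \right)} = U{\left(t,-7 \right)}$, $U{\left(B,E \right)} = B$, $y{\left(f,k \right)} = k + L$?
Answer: $\sqrt{2451} \approx 49.508$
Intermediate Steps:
$y{\left(f,k \right)} = -6 + k$ ($y{\left(f,k \right)} = k - 6 = -6 + k$)
$a{\left(l,t \right)} = t$
$\sqrt{2460 + a{\left(-15,y{\left(8,-3 \right)} \right)}} = \sqrt{2460 - 9} = \sqrt{2451}$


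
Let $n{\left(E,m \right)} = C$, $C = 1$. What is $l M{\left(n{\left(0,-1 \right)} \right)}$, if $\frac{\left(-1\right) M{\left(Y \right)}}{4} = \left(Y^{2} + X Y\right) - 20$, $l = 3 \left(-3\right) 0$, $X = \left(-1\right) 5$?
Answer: $0$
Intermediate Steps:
$X = -5$
$n{\left(E,m \right)} = 1$
$l = 0$ ($l = \left(-9\right) 0 = 0$)
$M{\left(Y \right)} = 80 - 4 Y^{2} + 20 Y$ ($M{\left(Y \right)} = - 4 \left(\left(Y^{2} - 5 Y\right) - 20\right) = - 4 \left(-20 + Y^{2} - 5 Y\right) = 80 - 4 Y^{2} + 20 Y$)
$l M{\left(n{\left(0,-1 \right)} \right)} = 0 \left(80 - 4 \cdot 1^{2} + 20 \cdot 1\right) = 0 \left(80 - 4 + 20\right) = 0 \cdot 96 = 0$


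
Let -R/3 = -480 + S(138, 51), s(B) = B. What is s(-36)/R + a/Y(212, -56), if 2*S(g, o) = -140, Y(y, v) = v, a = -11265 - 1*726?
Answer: 471027/2200 ≈ 214.10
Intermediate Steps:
a = -11991 (a = -11265 - 726 = -11991)
S(g, o) = -70 (S(g, o) = (1/2)*(-140) = -70)
R = 1650 (R = -3*(-480 - 70) = -3*(-550) = 1650)
s(-36)/R + a/Y(212, -56) = -36/1650 - 11991/(-56) = -36*1/1650 - 11991*(-1/56) = -6/275 + 1713/8 = 471027/2200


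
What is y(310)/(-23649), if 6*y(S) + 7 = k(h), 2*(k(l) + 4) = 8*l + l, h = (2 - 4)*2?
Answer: 29/141894 ≈ 0.00020438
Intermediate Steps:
h = -4 (h = -2*2 = -4)
k(l) = -4 + 9*l/2 (k(l) = -4 + (8*l + l)/2 = -4 + (9*l)/2 = -4 + 9*l/2)
y(S) = -29/6 (y(S) = -7/6 + (-4 + (9/2)*(-4))/6 = -7/6 + (-4 - 18)/6 = -7/6 + (1/6)*(-22) = -7/6 - 11/3 = -29/6)
y(310)/(-23649) = -29/6/(-23649) = -29/6*(-1/23649) = 29/141894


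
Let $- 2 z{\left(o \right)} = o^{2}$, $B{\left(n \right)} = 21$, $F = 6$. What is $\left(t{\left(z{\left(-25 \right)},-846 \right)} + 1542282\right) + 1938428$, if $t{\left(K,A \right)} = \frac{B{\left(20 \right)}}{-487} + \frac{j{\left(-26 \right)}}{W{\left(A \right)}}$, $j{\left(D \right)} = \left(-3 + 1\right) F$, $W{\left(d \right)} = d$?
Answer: $\frac{239009911583}{68667} \approx 3.4807 \cdot 10^{6}$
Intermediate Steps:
$j{\left(D \right)} = -12$ ($j{\left(D \right)} = \left(-3 + 1\right) 6 = \left(-2\right) 6 = -12$)
$z{\left(o \right)} = - \frac{o^{2}}{2}$
$t{\left(K,A \right)} = - \frac{21}{487} - \frac{12}{A}$ ($t{\left(K,A \right)} = \frac{21}{-487} - \frac{12}{A} = 21 \left(- \frac{1}{487}\right) - \frac{12}{A} = - \frac{21}{487} - \frac{12}{A}$)
$\left(t{\left(z{\left(-25 \right)},-846 \right)} + 1542282\right) + 1938428 = \left(\left(- \frac{21}{487} - \frac{12}{-846}\right) + 1542282\right) + 1938428 = \left(\left(- \frac{21}{487} - - \frac{2}{141}\right) + 1542282\right) + 1938428 = \left(\left(- \frac{21}{487} + \frac{2}{141}\right) + 1542282\right) + 1938428 = \left(- \frac{1987}{68667} + 1542282\right) + 1938428 = \frac{105903876107}{68667} + 1938428 = \frac{239009911583}{68667}$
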